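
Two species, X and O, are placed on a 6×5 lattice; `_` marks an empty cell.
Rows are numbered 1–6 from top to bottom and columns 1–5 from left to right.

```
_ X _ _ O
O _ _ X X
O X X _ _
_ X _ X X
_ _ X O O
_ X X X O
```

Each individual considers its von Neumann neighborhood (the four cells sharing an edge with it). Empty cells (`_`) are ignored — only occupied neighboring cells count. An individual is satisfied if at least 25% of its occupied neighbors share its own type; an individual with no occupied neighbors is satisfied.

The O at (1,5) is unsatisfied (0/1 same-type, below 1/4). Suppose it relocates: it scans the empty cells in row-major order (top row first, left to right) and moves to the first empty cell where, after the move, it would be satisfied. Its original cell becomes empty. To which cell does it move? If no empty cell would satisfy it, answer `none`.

Vacating (1,5). Empty cells in order:
  (1,1): 1/2 same-type → satisfied — stop here.

(1,1)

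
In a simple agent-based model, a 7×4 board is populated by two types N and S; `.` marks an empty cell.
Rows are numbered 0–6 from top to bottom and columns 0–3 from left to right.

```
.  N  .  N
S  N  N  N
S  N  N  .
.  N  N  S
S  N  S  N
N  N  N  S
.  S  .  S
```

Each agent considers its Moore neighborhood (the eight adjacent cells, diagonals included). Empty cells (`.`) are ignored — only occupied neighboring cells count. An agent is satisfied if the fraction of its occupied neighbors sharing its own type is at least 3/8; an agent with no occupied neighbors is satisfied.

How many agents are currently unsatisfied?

Row 0: (0,1)N 2/3 satisfied · (0,3)N 2/2 satisfied
Row 1: (1,0)S 1/4 not · (1,1)N 4/6 satisfied · (1,2)N 6/6 satisfied · (1,3)N 3/3 satisfied
Row 2: (2,0)S 1/4 not · (2,1)N 5/7 satisfied · (2,2)N 6/7 satisfied
Row 3: (3,1)N 4/7 satisfied · (3,2)N 5/7 satisfied · (3,3)S 1/4 not
Row 4: (4,0)S 0/4 not · (4,1)N 5/7 satisfied · (4,2)S 2/8 not · (4,3)N 2/5 satisfied
Row 5: (5,0)N 2/4 satisfied · (5,1)N 3/6 satisfied · (5,2)N 3/7 satisfied · (5,3)S 2/4 satisfied
Row 6: (6,1)S 0/3 not · (6,3)S 1/2 satisfied
Unsatisfied: (1,0), (2,0), (3,3), (4,0), (4,2), (6,1) — 6 in total.

6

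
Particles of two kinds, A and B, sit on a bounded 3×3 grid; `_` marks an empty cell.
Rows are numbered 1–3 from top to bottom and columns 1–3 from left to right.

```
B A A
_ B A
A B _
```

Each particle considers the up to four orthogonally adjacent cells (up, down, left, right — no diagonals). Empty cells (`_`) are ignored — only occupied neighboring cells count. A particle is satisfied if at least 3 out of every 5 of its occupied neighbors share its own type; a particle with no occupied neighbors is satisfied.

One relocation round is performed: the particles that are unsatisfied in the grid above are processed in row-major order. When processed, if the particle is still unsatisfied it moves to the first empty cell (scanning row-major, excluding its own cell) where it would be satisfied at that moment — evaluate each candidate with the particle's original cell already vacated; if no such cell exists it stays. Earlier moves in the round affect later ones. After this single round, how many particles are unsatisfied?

5

Initially unsatisfied (in order): (1,1), (1,2), (2,2), (2,3), (3,1), (3,2).
  (1,1): no empty cell satisfies it; stays.
  (1,2): no empty cell satisfies it; stays.
  (2,2): no empty cell satisfies it; stays.
  (2,3): no empty cell satisfies it; stays.
  (3,1): no empty cell satisfies it; stays.
  (3,2) → (2,1).
Resulting grid:
B A A
B B A
A _ _
Unsatisfied now: (1,1), (1,2), (2,2), (2,3), (3,1).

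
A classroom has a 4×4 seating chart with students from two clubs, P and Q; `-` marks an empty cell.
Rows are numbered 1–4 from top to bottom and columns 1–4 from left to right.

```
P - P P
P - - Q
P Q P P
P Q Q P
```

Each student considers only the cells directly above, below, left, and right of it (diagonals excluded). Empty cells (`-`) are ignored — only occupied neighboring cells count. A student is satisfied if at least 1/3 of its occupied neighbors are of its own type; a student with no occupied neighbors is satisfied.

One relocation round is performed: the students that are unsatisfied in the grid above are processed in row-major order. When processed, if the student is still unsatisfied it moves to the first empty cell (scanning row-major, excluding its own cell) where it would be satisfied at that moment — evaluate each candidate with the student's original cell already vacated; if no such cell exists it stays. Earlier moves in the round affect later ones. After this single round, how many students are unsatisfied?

0

Initially unsatisfied (in order): (2,4).
  (2,4) → (2,2).
Resulting grid:
P - P P
P Q - -
P Q P P
P Q Q P
All satisfied now.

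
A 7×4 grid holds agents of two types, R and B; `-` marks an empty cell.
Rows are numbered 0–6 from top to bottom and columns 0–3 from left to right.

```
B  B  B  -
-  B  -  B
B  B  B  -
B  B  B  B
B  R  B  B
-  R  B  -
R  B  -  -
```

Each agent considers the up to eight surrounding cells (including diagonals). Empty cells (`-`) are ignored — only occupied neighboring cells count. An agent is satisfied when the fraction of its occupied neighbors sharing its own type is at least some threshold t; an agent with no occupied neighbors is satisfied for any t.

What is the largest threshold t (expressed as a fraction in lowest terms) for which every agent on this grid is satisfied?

1/7

(0,0)B 2/2
(0,1)B 3/3
(0,2)B 3/3
(1,1)B 6/6
(1,3)B 2/2
(2,0)B 4/4
(2,1)B 6/6
(2,2)B 6/6
(3,0)B 4/5
(3,1)B 7/8
(3,2)B 6/7
(3,3)B 4/4
(4,0)B 2/4
(4,1)R 1/7
(4,2)B 5/7
(4,3)B 4/4
(5,1)R 2/6
(5,2)B 3/5
(6,0)R 1/2
(6,1)B 1/3
The smallest same-type fraction is 1/7 at (4,1), which reduces to 1/7. Any threshold above that leaves this agent unsatisfied.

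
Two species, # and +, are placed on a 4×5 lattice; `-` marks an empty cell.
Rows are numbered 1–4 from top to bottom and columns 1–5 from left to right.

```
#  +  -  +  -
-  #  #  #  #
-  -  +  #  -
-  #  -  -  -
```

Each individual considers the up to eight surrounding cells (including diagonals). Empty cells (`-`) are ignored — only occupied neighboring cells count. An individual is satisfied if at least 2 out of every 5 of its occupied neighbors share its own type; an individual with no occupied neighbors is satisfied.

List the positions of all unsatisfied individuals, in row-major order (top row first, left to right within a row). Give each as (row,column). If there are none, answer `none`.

Row 1: (1,1)# 1/2 satisfied · (1,2)+ 0/3 not · (1,4)+ 0/3 not
Row 2: (2,2)# 2/4 satisfied · (2,3)# 3/6 satisfied · (2,4)# 3/5 satisfied · (2,5)# 2/3 satisfied
Row 3: (3,3)+ 0/5 not · (3,4)# 3/4 satisfied
Row 4: (4,2)# 0/1 not

(1,2), (1,4), (3,3), (4,2)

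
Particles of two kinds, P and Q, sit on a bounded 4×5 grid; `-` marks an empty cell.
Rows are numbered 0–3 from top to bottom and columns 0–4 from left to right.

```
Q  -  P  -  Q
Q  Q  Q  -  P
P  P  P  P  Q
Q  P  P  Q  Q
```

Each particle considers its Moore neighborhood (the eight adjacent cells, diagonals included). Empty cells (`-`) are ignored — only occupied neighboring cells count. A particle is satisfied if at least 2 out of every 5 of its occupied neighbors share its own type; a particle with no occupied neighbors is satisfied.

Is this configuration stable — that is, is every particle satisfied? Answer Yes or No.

(0,0)Q 2/2 satisfied
(0,2)P 0/2 not
(0,4)Q 0/1 not
(1,0)Q 2/4 satisfied
(1,1)Q 3/7 satisfied
(1,2)Q 1/5 not
(1,4)P 1/3 not
(2,0)P 2/5 satisfied
(2,1)P 4/8 satisfied
(2,2)P 4/7 satisfied
(2,3)P 3/7 satisfied
(2,4)Q 2/4 satisfied
(3,0)Q 0/3 not
(3,1)P 4/5 satisfied
(3,2)P 4/5 satisfied
(3,3)Q 2/5 satisfied
(3,4)Q 2/3 satisfied
For instance (0,2) has only 0/2 same-type neighbors, below 2/5.

No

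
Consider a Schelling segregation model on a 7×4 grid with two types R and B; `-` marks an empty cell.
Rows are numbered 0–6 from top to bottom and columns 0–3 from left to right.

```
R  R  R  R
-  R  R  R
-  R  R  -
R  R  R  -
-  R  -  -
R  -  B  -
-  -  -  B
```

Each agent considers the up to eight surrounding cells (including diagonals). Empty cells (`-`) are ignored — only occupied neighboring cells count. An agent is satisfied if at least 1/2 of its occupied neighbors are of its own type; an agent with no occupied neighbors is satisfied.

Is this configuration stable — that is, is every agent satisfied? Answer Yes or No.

(0,0)R 2/2 satisfied
(0,1)R 4/4 satisfied
(0,2)R 5/5 satisfied
(0,3)R 3/3 satisfied
(1,1)R 6/6 satisfied
(1,2)R 7/7 satisfied
(1,3)R 4/4 satisfied
(2,1)R 6/6 satisfied
(2,2)R 6/6 satisfied
(3,0)R 3/3 satisfied
(3,1)R 5/5 satisfied
(3,2)R 4/4 satisfied
(4,1)R 4/5 satisfied
(5,0)R 1/1 satisfied
(5,2)B 1/2 satisfied
(6,3)B 1/1 satisfied
All meet the threshold, so the configuration is stable.

Yes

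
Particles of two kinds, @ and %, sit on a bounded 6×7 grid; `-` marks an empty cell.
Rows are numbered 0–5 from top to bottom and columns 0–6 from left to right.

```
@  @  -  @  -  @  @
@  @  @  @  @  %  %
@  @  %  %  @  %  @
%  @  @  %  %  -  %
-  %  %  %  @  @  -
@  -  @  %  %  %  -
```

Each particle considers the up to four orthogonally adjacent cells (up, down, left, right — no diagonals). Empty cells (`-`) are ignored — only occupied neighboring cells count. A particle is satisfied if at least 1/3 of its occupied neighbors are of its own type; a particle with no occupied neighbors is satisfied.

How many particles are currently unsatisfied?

Row 0: (0,0)@ 2/2 ok · (0,1)@ 2/2 ok · (0,3)@ 1/1 ok · (0,5)@ 1/2 ok · (0,6)@ 1/2 ok
Row 1: (1,0)@ 3/3 ok · (1,1)@ 4/4 ok · (1,2)@ 2/3 ok · (1,3)@ 3/4 ok · (1,4)@ 2/3 ok · (1,5)% 2/4 ok · (1,6)% 1/3 ok
Row 2: (2,0)@ 2/3 ok · (2,1)@ 3/4 ok · (2,2)% 1/4 unhappy · (2,3)% 2/4 ok · (2,4)@ 1/4 unhappy · (2,5)% 1/3 ok · (2,6)@ 0/3 unhappy
Row 3: (3,0)% 0/2 unhappy · (3,1)@ 2/4 ok · (3,2)@ 1/4 unhappy · (3,3)% 3/4 ok · (3,4)% 1/3 ok · (3,6)% 0/1 unhappy
Row 4: (4,1)% 1/2 ok · (4,2)% 2/4 ok · (4,3)% 3/4 ok · (4,4)@ 1/4 unhappy · (4,5)@ 1/2 ok
Row 5: (5,0)@ 0/0 ok · (5,2)@ 0/2 unhappy · (5,3)% 2/3 ok · (5,4)% 2/3 ok · (5,5)% 1/2 ok
Unsatisfied: (2,2), (2,4), (2,6), (3,0), (3,2), (3,6), (4,4), (5,2) — 8 in total.

8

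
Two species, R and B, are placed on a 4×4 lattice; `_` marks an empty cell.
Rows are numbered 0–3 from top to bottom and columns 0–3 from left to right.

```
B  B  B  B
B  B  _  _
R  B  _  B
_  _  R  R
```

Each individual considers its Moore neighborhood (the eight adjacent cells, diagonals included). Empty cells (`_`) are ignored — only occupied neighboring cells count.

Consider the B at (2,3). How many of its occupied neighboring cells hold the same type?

Occupied neighbors of (2,3): (3,2)=R, (3,3)=R.
Same type (B): 0 of 2.

0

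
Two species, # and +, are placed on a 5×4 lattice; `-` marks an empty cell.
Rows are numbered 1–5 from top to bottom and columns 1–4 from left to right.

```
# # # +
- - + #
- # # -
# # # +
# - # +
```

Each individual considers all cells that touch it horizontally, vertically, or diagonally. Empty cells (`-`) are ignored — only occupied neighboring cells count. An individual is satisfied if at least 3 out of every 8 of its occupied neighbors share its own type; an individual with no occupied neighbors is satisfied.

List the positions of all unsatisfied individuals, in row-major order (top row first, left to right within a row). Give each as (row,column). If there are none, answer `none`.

(1,1)# 1/1 satisfied
(1,2)# 2/3 satisfied
(1,3)# 2/4 satisfied
(1,4)+ 1/3 not
(2,3)+ 1/6 not
(2,4)# 2/4 satisfied
(3,2)# 4/5 satisfied
(3,3)# 4/6 satisfied
(4,1)# 3/3 satisfied
(4,2)# 6/6 satisfied
(4,3)# 4/6 satisfied
(4,4)+ 1/4 not
(5,1)# 2/2 satisfied
(5,3)# 2/4 satisfied
(5,4)+ 1/3 not

(1,4), (2,3), (4,4), (5,4)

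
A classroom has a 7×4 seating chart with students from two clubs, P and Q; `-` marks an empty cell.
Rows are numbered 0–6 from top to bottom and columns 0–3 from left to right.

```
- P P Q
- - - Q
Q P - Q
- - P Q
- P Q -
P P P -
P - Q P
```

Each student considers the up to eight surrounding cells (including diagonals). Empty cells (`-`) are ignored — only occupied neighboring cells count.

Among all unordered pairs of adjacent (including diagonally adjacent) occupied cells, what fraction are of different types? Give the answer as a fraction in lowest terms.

Scan each occupied cell's neighbors to the right and below (and the two forward diagonals) so each pair is counted once.
From row 0: 2 unlike of 4 pairs (running 2/4).
From row 1: 0 unlike of 1 pairs (running 2/5).
From row 2: 2 unlike of 4 pairs (running 4/9).
From row 3: 2 unlike of 4 pairs (running 6/13).
From row 4: 3 unlike of 6 pairs (running 9/19).
From row 5: 2 unlike of 7 pairs (running 11/26).
From row 6: 1 unlike of 1 pairs (running 12/27).
Total adjacent occupied pairs: 27; unlike-type pairs: 12.
12/27 reduces to 4/9.

4/9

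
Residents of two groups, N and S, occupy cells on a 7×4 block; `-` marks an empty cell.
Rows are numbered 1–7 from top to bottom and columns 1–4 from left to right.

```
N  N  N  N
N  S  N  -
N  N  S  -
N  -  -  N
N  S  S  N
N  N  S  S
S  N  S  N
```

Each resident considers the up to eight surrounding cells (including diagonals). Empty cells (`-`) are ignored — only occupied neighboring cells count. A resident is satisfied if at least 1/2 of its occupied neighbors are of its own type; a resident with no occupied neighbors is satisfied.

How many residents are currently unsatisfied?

10

Row 1: (1,1)N 2/3 ✓ · (1,2)N 4/5 ✓ · (1,3)N 3/4 ✓ · (1,4)N 2/2 ✓
Row 2: (2,1)N 4/5 ✓ · (2,2)S 1/8 ✗ · (2,3)N 4/6 ✓
Row 3: (3,1)N 3/4 ✓ · (3,2)N 4/6 ✓ · (3,3)S 1/4 ✗
Row 4: (4,1)N 3/4 ✓ · (4,4)N 1/3 ✗
Row 5: (5,1)N 3/4 ✓ · (5,2)S 2/6 ✗ · (5,3)S 3/6 ✓ · (5,4)N 1/4 ✗
Row 6: (6,1)N 3/5 ✓ · (6,2)N 3/8 ✗ · (6,3)S 4/8 ✓ · (6,4)S 3/5 ✓
Row 7: (7,1)S 0/3 ✗ · (7,2)N 2/5 ✗ · (7,3)S 2/5 ✗ · (7,4)N 0/3 ✗
Unsatisfied: (2,2), (3,3), (4,4), (5,2), (5,4), (6,2), (7,1), (7,2), (7,3), (7,4) — 10 in total.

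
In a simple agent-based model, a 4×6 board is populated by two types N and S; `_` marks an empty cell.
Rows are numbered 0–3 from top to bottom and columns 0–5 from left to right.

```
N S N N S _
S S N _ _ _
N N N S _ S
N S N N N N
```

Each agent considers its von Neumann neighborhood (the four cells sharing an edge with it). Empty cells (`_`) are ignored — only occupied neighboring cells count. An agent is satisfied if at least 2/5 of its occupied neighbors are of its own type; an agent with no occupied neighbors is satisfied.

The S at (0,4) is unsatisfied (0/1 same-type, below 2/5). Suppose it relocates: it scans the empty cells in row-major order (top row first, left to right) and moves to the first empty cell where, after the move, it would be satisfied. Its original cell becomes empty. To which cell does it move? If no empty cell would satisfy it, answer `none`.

(0,5)

Vacating (0,4). Empty cells in order:
  (0,5): 0/0 same-type → satisfied — stop here.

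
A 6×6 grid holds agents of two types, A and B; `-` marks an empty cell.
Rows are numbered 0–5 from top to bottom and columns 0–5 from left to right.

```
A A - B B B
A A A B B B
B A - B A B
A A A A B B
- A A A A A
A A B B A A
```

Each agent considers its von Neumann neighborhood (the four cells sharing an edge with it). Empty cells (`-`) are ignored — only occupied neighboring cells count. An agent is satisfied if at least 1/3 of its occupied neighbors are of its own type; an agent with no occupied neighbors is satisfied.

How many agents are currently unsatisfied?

3

Row 0: (0,0)A 2/2 satisfied · (0,1)A 2/2 satisfied · (0,3)B 2/2 satisfied · (0,4)B 3/3 satisfied · (0,5)B 2/2 satisfied
Row 1: (1,0)A 2/3 satisfied · (1,1)A 4/4 satisfied · (1,2)A 1/2 satisfied · (1,3)B 3/4 satisfied · (1,4)B 3/4 satisfied · (1,5)B 3/3 satisfied
Row 2: (2,0)B 0/3 not · (2,1)A 2/3 satisfied · (2,3)B 1/3 satisfied · (2,4)A 0/4 not · (2,5)B 2/3 satisfied
Row 3: (3,0)A 1/2 satisfied · (3,1)A 4/4 satisfied · (3,2)A 3/3 satisfied · (3,3)A 2/4 satisfied · (3,4)B 1/4 not · (3,5)B 2/3 satisfied
Row 4: (4,1)A 3/3 satisfied · (4,2)A 3/4 satisfied · (4,3)A 3/4 satisfied · (4,4)A 3/4 satisfied · (4,5)A 2/3 satisfied
Row 5: (5,0)A 1/1 satisfied · (5,1)A 2/3 satisfied · (5,2)B 1/3 satisfied · (5,3)B 1/3 satisfied · (5,4)A 2/3 satisfied · (5,5)A 2/2 satisfied
Unsatisfied: (2,0), (2,4), (3,4) — 3 in total.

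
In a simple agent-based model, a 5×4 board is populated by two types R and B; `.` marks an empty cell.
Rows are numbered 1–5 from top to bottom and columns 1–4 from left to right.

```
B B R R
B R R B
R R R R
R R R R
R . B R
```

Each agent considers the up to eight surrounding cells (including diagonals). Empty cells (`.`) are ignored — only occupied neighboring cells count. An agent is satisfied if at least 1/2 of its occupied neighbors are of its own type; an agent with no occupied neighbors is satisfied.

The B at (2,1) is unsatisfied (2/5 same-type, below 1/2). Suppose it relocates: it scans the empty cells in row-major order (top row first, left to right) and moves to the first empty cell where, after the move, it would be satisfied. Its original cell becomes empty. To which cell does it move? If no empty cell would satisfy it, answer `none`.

none

Vacating (2,1). Empty cells in order:
  (5,2): 1/5 same-type → still unsatisfied.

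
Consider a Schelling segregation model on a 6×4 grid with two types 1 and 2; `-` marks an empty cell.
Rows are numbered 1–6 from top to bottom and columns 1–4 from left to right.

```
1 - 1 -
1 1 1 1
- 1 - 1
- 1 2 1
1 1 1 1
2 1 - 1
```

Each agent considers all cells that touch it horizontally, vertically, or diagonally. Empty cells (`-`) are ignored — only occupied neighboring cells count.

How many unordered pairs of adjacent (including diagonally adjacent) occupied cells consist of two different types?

Scan each occupied cell's neighbors to the right and below (and the two forward diagonals) so each pair is counted once.
Row 1: 1(1,1)–1(2,1)= 1(1,1)–1(2,2)= 1(1,3)–1(2,3)= 1(1,3)–1(2,4)= 1(1,3)–1(2,2)=  → 0/5 unlike.
Row 2: 1(2,1)–1(2,2)= 1(2,1)–1(3,2)= 1(2,2)–1(2,3)= 1(2,2)–1(3,2)= 1(2,3)–1(2,4)= 1(2,3)–1(3,4)= 1(2,3)–1(3,2)= 1(2,4)–1(3,4)=  → 0/8 unlike.
Row 3: 1(3,2)–1(4,2)= 1(3,2)–2(4,3)≠ 1(3,4)–1(4,4)= 1(3,4)–2(4,3)≠  → 2/4 unlike.
Row 4: 1(4,2)–2(4,3)≠ 1(4,2)–1(5,2)= 1(4,2)–1(5,3)= 1(4,2)–1(5,1)= 2(4,3)–1(4,4)≠ 2(4,3)–1(5,3)≠ 2(4,3)–1(5,4)≠ 2(4,3)–1(5,2)≠ 1(4,4)–1(5,4)= 1(4,4)–1(5,3)=  → 5/10 unlike.
Row 5: 1(5,1)–1(5,2)= 1(5,1)–2(6,1)≠ 1(5,1)–1(6,2)= 1(5,2)–1(5,3)= 1(5,2)–1(6,2)= 1(5,2)–2(6,1)≠ 1(5,3)–1(5,4)= 1(5,3)–1(6,4)= 1(5,3)–1(6,2)= 1(5,4)–1(6,4)=  → 2/10 unlike.
Row 6: 2(6,1)–1(6,2)≠  → 1/1 unlike.
Total adjacent occupied pairs: 38; unlike-type pairs: 10.

10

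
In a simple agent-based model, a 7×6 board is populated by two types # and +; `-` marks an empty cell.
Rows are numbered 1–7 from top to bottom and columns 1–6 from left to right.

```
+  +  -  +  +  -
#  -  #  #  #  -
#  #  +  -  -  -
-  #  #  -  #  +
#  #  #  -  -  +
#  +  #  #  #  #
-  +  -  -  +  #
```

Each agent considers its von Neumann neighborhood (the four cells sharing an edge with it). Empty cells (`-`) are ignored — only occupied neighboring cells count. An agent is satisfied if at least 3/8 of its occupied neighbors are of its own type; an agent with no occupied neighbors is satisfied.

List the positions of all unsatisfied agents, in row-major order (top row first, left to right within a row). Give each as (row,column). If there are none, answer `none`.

(1,1)+ 1/2 ✓
(1,2)+ 1/1 ✓
(1,4)+ 1/2 ✓
(1,5)+ 1/2 ✓
(2,1)# 1/2 ✓
(2,3)# 1/2 ✓
(2,4)# 2/3 ✓
(2,5)# 1/2 ✓
(3,1)# 2/2 ✓
(3,2)# 2/3 ✓
(3,3)+ 0/3 ✗
(4,2)# 3/3 ✓
(4,3)# 2/3 ✓
(4,5)# 0/1 ✗
(4,6)+ 1/2 ✓
(5,1)# 2/2 ✓
(5,2)# 3/4 ✓
(5,3)# 3/3 ✓
(5,6)+ 1/2 ✓
(6,1)# 1/2 ✓
(6,2)+ 1/4 ✗
(6,3)# 2/3 ✓
(6,4)# 2/2 ✓
(6,5)# 2/3 ✓
(6,6)# 2/3 ✓
(7,2)+ 1/1 ✓
(7,5)+ 0/2 ✗
(7,6)# 1/2 ✓

(3,3), (4,5), (6,2), (7,5)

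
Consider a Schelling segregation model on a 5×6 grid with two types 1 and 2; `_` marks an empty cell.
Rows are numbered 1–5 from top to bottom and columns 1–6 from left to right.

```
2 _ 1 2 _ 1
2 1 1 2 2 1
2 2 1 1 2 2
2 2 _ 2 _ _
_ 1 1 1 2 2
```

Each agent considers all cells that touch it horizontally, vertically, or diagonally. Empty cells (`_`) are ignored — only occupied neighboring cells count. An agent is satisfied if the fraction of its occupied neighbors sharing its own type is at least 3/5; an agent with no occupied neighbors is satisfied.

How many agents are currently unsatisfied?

Row 1: (1,1)2 1/2 ✗ · (1,3)1 2/4 ✗ · (1,4)2 2/4 ✗ · (1,6)1 1/2 ✗
Row 2: (2,1)2 3/4 ✓ · (2,2)1 3/7 ✗ · (2,3)1 4/7 ✗ · (2,4)2 3/7 ✗ · (2,5)2 4/7 ✗ · (2,6)1 1/4 ✗
Row 3: (3,1)2 4/5 ✓ · (3,2)2 4/7 ✗ · (3,3)1 3/7 ✗ · (3,4)1 2/6 ✗ · (3,5)2 4/6 ✓ · (3,6)2 2/3 ✓
Row 4: (4,1)2 3/4 ✓ · (4,2)2 3/6 ✗ · (4,4)2 2/6 ✗
Row 5: (5,2)1 1/3 ✗ · (5,3)1 2/4 ✗ · (5,4)1 1/3 ✗ · (5,5)2 2/3 ✓ · (5,6)2 1/1 ✓
Unsatisfied: (1,1), (1,3), (1,4), (1,6), (2,2), (2,3), (2,4), (2,5), (2,6), (3,2), (3,3), (3,4), (4,2), (4,4), (5,2), (5,3), (5,4) — 17 in total.

17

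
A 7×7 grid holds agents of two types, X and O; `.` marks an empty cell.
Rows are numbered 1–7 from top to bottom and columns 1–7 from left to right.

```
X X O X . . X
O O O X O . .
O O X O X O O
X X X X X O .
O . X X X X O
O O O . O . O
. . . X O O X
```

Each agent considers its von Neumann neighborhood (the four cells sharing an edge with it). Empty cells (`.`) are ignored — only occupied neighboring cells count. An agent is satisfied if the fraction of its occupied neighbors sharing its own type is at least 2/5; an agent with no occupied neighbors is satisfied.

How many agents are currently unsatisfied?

12

Row 1: (1,1)X 1/2 satisfied · (1,2)X 1/3 not · (1,3)O 1/3 not · (1,4)X 1/2 satisfied · (1,7)X 0/0 satisfied
Row 2: (2,1)O 2/3 satisfied · (2,2)O 3/4 satisfied · (2,3)O 2/4 satisfied · (2,4)X 1/4 not · (2,5)O 0/2 not
Row 3: (3,1)O 2/3 satisfied · (3,2)O 2/4 satisfied · (3,3)X 1/4 not · (3,4)O 0/4 not · (3,5)X 1/4 not · (3,6)O 2/3 satisfied · (3,7)O 1/1 satisfied
Row 4: (4,1)X 1/3 not · (4,2)X 2/3 satisfied · (4,3)X 4/4 satisfied · (4,4)X 3/4 satisfied · (4,5)X 3/4 satisfied · (4,6)O 1/3 not
Row 5: (5,1)O 1/2 satisfied · (5,3)X 2/3 satisfied · (5,4)X 3/3 satisfied · (5,5)X 3/4 satisfied · (5,6)X 1/3 not · (5,7)O 1/2 satisfied
Row 6: (6,1)O 2/2 satisfied · (6,2)O 2/2 satisfied · (6,3)O 1/2 satisfied · (6,5)O 1/2 satisfied · (6,7)O 1/2 satisfied
Row 7: (7,4)X 0/1 not · (7,5)O 2/3 satisfied · (7,6)O 1/2 satisfied · (7,7)X 0/2 not
Unsatisfied: (1,2), (1,3), (2,4), (2,5), (3,3), (3,4), (3,5), (4,1), (4,6), (5,6), (7,4), (7,7) — 12 in total.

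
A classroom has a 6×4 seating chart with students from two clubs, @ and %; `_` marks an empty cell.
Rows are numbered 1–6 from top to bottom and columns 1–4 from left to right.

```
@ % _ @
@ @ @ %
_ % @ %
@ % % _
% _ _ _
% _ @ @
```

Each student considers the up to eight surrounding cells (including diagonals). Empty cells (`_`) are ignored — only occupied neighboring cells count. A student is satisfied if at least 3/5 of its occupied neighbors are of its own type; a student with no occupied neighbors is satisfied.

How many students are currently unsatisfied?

9

Row 1: (1,1)@ 2/3 satisfied · (1,2)% 0/4 not · (1,4)@ 1/2 not
Row 2: (2,1)@ 2/4 not · (2,2)@ 4/6 satisfied · (2,3)@ 3/7 not · (2,4)% 1/4 not
Row 3: (3,2)% 2/7 not · (3,3)@ 2/7 not · (3,4)% 2/4 not
Row 4: (4,1)@ 0/3 not · (4,2)% 3/5 satisfied · (4,3)% 3/4 satisfied
Row 5: (5,1)% 2/3 satisfied
Row 6: (6,1)% 1/1 satisfied · (6,3)@ 1/1 satisfied · (6,4)@ 1/1 satisfied
Unsatisfied: (1,2), (1,4), (2,1), (2,3), (2,4), (3,2), (3,3), (3,4), (4,1) — 9 in total.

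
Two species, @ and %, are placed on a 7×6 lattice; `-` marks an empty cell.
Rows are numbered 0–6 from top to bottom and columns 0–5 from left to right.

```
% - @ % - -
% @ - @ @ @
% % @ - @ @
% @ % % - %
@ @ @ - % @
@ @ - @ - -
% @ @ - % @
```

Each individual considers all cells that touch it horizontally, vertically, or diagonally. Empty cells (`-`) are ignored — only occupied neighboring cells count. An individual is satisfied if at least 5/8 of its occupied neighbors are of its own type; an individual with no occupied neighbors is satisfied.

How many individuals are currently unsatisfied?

Row 0: (0,0)% 1/2 unhappy · (0,2)@ 2/3 ok · (0,3)% 0/3 unhappy
Row 1: (1,0)% 3/4 ok · (1,1)@ 2/6 unhappy · (1,3)@ 4/5 ok · (1,4)@ 4/5 ok · (1,5)@ 3/3 ok
Row 2: (2,0)% 3/5 unhappy · (2,1)% 4/7 unhappy · (2,2)@ 3/6 unhappy · (2,4)@ 4/6 ok · (2,5)@ 3/4 ok
Row 3: (3,0)% 2/5 unhappy · (3,1)@ 4/8 unhappy · (3,2)% 2/6 unhappy · (3,3)% 2/5 unhappy · (3,5)% 1/4 unhappy
Row 4: (4,0)@ 4/5 ok · (4,1)@ 5/7 ok · (4,2)@ 4/6 ok · (4,4)% 2/4 unhappy · (4,5)@ 0/2 unhappy
Row 5: (5,0)@ 4/5 ok · (5,1)@ 6/7 ok · (5,3)@ 2/4 unhappy
Row 6: (6,0)% 0/3 unhappy · (6,1)@ 3/4 ok · (6,2)@ 3/3 ok · (6,4)% 0/2 unhappy · (6,5)@ 0/1 unhappy
Unsatisfied: (0,0), (0,3), (1,1), (2,0), (2,1), (2,2), (3,0), (3,1), (3,2), (3,3), (3,5), (4,4), (4,5), (5,3), (6,0), (6,4), (6,5) — 17 in total.

17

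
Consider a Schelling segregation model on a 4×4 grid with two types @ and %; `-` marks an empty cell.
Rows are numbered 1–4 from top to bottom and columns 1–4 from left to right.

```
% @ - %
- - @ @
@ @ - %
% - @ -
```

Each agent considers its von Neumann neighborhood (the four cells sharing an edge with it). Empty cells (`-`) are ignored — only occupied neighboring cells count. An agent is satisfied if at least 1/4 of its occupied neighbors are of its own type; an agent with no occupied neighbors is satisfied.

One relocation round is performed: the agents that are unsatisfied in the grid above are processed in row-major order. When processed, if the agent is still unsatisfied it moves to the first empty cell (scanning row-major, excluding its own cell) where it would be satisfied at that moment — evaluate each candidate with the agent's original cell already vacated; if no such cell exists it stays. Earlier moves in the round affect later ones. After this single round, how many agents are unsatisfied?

1

Initially unsatisfied (in order): (1,1), (1,2), (1,4), (3,4), (4,1).
  (1,1) → (1,3).
  (1,2) → (1,1).
  (1,4): now satisfied by earlier moves; stays.
  (3,4) → (1,2).
  (4,1) → (2,2).
Resulting grid:
@ % % %
- % @ @
@ @ - -
- - @ -
Unsatisfied now: (1,1).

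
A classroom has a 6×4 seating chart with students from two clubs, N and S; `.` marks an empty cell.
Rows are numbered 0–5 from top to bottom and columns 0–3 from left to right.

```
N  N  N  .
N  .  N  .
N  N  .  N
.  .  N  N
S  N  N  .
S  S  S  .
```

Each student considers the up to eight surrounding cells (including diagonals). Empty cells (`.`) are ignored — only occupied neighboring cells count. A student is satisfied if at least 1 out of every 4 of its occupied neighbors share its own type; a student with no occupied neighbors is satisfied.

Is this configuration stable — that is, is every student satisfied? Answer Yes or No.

(0,0)N 2/2 satisfied
(0,1)N 4/4 satisfied
(0,2)N 2/2 satisfied
(1,0)N 4/4 satisfied
(1,2)N 4/4 satisfied
(2,0)N 2/2 satisfied
(2,1)N 4/4 satisfied
(2,3)N 3/3 satisfied
(3,2)N 5/5 satisfied
(3,3)N 3/3 satisfied
(4,0)S 2/3 satisfied
(4,1)N 2/6 satisfied
(4,2)N 3/5 satisfied
(5,0)S 2/3 satisfied
(5,1)S 3/5 satisfied
(5,2)S 1/3 satisfied
All meet the threshold, so the configuration is stable.

Yes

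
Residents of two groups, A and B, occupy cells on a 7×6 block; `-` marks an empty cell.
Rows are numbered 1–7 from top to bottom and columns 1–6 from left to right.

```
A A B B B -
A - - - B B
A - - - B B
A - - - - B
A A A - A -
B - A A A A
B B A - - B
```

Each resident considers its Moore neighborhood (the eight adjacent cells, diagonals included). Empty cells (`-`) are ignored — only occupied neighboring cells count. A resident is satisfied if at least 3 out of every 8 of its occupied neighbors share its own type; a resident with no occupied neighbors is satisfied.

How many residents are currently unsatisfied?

1

Row 1: (1,1)A 2/2 ✓ · (1,2)A 2/3 ✓ · (1,3)B 1/2 ✓ · (1,4)B 3/3 ✓ · (1,5)B 3/3 ✓
Row 2: (2,1)A 3/3 ✓ · (2,5)B 5/5 ✓ · (2,6)B 4/4 ✓
Row 3: (3,1)A 2/2 ✓ · (3,5)B 4/4 ✓ · (3,6)B 4/4 ✓
Row 4: (4,1)A 3/3 ✓ · (4,6)B 2/3 ✓
Row 5: (5,1)A 2/3 ✓ · (5,2)A 4/5 ✓ · (5,3)A 3/3 ✓ · (5,5)A 3/4 ✓
Row 6: (6,1)B 2/4 ✓ · (6,3)A 4/5 ✓ · (6,4)A 5/5 ✓ · (6,5)A 3/4 ✓ · (6,6)A 2/3 ✓
Row 7: (7,1)B 2/2 ✓ · (7,2)B 2/4 ✓ · (7,3)A 2/3 ✓ · (7,6)B 0/2 ✗
Unsatisfied: (7,6) — 1 in total.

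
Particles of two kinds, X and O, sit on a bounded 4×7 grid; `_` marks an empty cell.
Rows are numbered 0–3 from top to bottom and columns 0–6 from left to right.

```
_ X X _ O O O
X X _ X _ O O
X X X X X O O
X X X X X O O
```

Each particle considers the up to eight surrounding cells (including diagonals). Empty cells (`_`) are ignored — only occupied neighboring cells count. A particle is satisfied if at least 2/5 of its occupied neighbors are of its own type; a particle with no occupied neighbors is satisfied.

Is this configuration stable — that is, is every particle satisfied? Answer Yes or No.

Yes

(0,1)X 3/3 ✓
(0,2)X 3/3 ✓
(0,4)O 2/3 ✓
(0,5)O 4/4 ✓
(0,6)O 3/3 ✓
(1,0)X 4/4 ✓
(1,1)X 6/6 ✓
(1,3)X 4/5 ✓
(1,5)O 6/7 ✓
(1,6)O 5/5 ✓
(2,0)X 5/5 ✓
(2,1)X 7/7 ✓
(2,2)X 7/7 ✓
(2,3)X 6/6 ✓
(2,4)X 4/7 ✓
(2,5)O 5/7 ✓
(2,6)O 5/5 ✓
(3,0)X 3/3 ✓
(3,1)X 5/5 ✓
(3,2)X 5/5 ✓
(3,3)X 5/5 ✓
(3,4)X 3/5 ✓
(3,5)O 3/5 ✓
(3,6)O 3/3 ✓
All meet the threshold, so the configuration is stable.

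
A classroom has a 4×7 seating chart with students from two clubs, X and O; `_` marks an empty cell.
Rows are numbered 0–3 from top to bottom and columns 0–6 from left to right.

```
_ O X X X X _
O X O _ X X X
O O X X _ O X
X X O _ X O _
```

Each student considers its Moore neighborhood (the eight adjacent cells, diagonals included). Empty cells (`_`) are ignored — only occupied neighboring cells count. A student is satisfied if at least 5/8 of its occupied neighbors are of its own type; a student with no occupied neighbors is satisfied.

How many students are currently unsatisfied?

15

(0,1)O 2/4 ✗
(0,2)X 2/4 ✗
(0,3)X 3/4 ✓
(0,4)X 4/4 ✓
(0,5)X 4/4 ✓
(1,0)O 3/4 ✓
(1,1)X 2/7 ✗
(1,2)O 2/7 ✗
(1,4)X 5/6 ✓
(1,5)X 5/6 ✓
(1,6)X 3/4 ✓
(2,0)O 2/5 ✗
(2,1)O 4/8 ✗
(2,2)X 3/6 ✗
(2,3)X 3/5 ✗
(2,5)O 1/6 ✗
(2,6)X 2/4 ✗
(3,0)X 1/3 ✗
(3,1)X 2/5 ✗
(3,2)O 1/4 ✗
(3,4)X 1/3 ✗
(3,5)O 1/3 ✗
Unsatisfied: (0,1), (0,2), (1,1), (1,2), (2,0), (2,1), (2,2), (2,3), (2,5), (2,6), (3,0), (3,1), (3,2), (3,4), (3,5) — 15 in total.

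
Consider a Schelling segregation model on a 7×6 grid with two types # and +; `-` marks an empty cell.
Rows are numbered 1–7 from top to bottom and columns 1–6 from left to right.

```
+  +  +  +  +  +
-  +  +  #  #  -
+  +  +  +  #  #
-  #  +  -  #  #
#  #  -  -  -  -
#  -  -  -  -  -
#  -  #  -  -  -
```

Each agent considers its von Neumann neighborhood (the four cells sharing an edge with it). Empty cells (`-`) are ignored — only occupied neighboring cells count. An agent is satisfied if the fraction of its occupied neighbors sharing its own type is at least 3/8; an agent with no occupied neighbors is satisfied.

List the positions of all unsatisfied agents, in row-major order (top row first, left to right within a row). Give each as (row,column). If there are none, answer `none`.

(2,4), (3,4), (4,2)

Row 1: (1,1)+ 1/1 ok · (1,2)+ 3/3 ok · (1,3)+ 3/3 ok · (1,4)+ 2/3 ok · (1,5)+ 2/3 ok · (1,6)+ 1/1 ok
Row 2: (2,2)+ 3/3 ok · (2,3)+ 3/4 ok · (2,4)# 1/4 unhappy · (2,5)# 2/3 ok
Row 3: (3,1)+ 1/1 ok · (3,2)+ 3/4 ok · (3,3)+ 4/4 ok · (3,4)+ 1/3 unhappy · (3,5)# 3/4 ok · (3,6)# 2/2 ok
Row 4: (4,2)# 1/3 unhappy · (4,3)+ 1/2 ok · (4,5)# 2/2 ok · (4,6)# 2/2 ok
Row 5: (5,1)# 2/2 ok · (5,2)# 2/2 ok
Row 6: (6,1)# 2/2 ok
Row 7: (7,1)# 1/1 ok · (7,3)# 0/0 ok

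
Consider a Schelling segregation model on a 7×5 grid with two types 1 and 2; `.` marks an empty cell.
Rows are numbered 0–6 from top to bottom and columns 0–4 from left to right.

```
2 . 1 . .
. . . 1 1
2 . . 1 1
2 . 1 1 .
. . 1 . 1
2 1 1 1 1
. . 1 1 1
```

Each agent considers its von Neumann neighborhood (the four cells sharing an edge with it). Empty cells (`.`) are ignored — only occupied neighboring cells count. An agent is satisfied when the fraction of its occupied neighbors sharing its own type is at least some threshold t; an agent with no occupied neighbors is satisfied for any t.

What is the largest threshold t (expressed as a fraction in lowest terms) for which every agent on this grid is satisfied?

0/1

(0,0)2 — no occupied neighbors
(0,2)1 — no occupied neighbors
(1,3)1 2/2
(1,4)1 2/2
(2,0)2 1/1
(2,3)1 3/3
(2,4)1 2/2
(3,0)2 1/1
(3,2)1 2/2
(3,3)1 2/2
(4,2)1 2/2
(4,4)1 1/1
(5,0)2 0/1
(5,1)1 1/2
(5,2)1 4/4
(5,3)1 3/3
(5,4)1 3/3
(6,2)1 2/2
(6,3)1 3/3
(6,4)1 2/2
The smallest same-type fraction is 0/1 at (5,0), which reduces to 0/1. Any threshold above that leaves this agent unsatisfied.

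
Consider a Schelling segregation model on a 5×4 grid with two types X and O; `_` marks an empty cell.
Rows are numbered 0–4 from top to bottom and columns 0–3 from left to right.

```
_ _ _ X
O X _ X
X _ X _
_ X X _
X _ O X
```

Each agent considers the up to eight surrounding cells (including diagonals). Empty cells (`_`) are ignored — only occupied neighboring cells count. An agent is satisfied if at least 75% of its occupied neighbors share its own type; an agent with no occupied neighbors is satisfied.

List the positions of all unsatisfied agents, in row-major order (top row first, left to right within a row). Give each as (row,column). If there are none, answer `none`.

(0,3)X 1/1 ok
(1,0)O 0/2 unhappy
(1,1)X 2/3 unhappy
(1,3)X 2/2 ok
(2,0)X 2/3 unhappy
(2,2)X 4/4 ok
(3,1)X 4/5 ok
(3,2)X 3/4 ok
(4,0)X 1/1 ok
(4,2)O 0/3 unhappy
(4,3)X 1/2 unhappy

(1,0), (1,1), (2,0), (4,2), (4,3)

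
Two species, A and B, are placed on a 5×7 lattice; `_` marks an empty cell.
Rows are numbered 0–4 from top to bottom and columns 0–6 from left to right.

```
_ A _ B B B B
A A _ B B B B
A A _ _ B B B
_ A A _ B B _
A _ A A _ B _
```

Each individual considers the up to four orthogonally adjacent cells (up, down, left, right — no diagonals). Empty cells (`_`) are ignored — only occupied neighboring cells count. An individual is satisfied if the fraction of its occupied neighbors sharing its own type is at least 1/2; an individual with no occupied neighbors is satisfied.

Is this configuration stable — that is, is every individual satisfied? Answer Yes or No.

Row 0: (0,1)A 1/1 ok · (0,3)B 2/2 ok · (0,4)B 3/3 ok · (0,5)B 3/3 ok · (0,6)B 2/2 ok
Row 1: (1,0)A 2/2 ok · (1,1)A 3/3 ok · (1,3)B 2/2 ok · (1,4)B 4/4 ok · (1,5)B 4/4 ok · (1,6)B 3/3 ok
Row 2: (2,0)A 2/2 ok · (2,1)A 3/3 ok · (2,4)B 3/3 ok · (2,5)B 4/4 ok · (2,6)B 2/2 ok
Row 3: (3,1)A 2/2 ok · (3,2)A 2/2 ok · (3,4)B 2/2 ok · (3,5)B 3/3 ok
Row 4: (4,0)A 0/0 ok · (4,2)A 2/2 ok · (4,3)A 1/1 ok · (4,5)B 1/1 ok
All meet the threshold, so the configuration is stable.

Yes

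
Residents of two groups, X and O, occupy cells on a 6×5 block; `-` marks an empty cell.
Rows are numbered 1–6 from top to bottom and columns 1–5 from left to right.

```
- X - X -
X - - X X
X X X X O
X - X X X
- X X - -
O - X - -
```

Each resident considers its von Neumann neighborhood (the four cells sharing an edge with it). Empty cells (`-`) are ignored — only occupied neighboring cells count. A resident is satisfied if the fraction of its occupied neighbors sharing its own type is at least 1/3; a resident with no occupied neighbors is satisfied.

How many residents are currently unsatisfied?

Row 1: (1,2)X 0/0 ok · (1,4)X 1/1 ok
Row 2: (2,1)X 1/1 ok · (2,4)X 3/3 ok · (2,5)X 1/2 ok
Row 3: (3,1)X 3/3 ok · (3,2)X 2/2 ok · (3,3)X 3/3 ok · (3,4)X 3/4 ok · (3,5)O 0/3 unhappy
Row 4: (4,1)X 1/1 ok · (4,3)X 3/3 ok · (4,4)X 3/3 ok · (4,5)X 1/2 ok
Row 5: (5,2)X 1/1 ok · (5,3)X 3/3 ok
Row 6: (6,1)O 0/0 ok · (6,3)X 1/1 ok
Unsatisfied: (3,5) — 1 in total.

1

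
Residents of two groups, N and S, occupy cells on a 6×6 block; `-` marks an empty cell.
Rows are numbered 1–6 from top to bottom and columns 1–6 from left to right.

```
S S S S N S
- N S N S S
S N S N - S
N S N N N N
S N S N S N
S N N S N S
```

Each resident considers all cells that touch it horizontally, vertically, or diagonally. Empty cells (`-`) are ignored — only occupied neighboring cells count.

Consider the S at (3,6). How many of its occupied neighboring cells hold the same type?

2

Occupied neighbors of (3,6): (2,5)=S, (2,6)=S, (4,5)=N, (4,6)=N.
Same type (S): 2 of 4.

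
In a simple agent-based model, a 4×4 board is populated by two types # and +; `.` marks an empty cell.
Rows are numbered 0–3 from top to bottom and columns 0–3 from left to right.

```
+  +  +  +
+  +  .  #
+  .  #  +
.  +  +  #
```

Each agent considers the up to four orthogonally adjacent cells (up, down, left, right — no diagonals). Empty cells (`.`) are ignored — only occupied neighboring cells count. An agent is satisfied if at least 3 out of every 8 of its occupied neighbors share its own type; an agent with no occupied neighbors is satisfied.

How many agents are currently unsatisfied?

(0,0)+ 2/2 ✓
(0,1)+ 3/3 ✓
(0,2)+ 2/2 ✓
(0,3)+ 1/2 ✓
(1,0)+ 3/3 ✓
(1,1)+ 2/2 ✓
(1,3)# 0/2 ✗
(2,0)+ 1/1 ✓
(2,2)# 0/2 ✗
(2,3)+ 0/3 ✗
(3,1)+ 1/1 ✓
(3,2)+ 1/3 ✗
(3,3)# 0/2 ✗
Unsatisfied: (1,3), (2,2), (2,3), (3,2), (3,3) — 5 in total.

5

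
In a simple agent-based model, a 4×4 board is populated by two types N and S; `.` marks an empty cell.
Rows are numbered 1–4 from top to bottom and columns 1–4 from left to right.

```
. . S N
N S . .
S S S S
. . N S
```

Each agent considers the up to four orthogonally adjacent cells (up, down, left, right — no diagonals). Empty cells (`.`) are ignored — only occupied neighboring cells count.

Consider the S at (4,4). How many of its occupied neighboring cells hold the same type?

Occupied neighbors of (4,4): (3,4)=S, (4,3)=N.
Same type (S): 1 of 2.

1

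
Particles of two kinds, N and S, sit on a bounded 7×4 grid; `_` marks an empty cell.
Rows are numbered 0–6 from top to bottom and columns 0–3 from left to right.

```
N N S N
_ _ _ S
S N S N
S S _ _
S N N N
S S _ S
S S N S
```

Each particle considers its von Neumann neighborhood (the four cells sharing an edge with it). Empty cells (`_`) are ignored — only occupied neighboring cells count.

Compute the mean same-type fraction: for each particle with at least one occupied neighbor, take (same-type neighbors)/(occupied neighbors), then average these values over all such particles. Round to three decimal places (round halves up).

0.458

(0,0)N 1/1
(0,1)N 1/2
(0,2)S 0/2
(0,3)N 0/2
(1,3)S 0/2
(2,0)S 1/2
(2,1)N 0/3
(2,2)S 0/2
(2,3)N 0/2
(3,0)S 3/3
(3,1)S 1/3
(4,0)S 2/3
(4,1)N 1/4
(4,2)N 2/2
(4,3)N 1/2
(5,0)S 3/3
(5,1)S 2/3
(5,3)S 1/2
(6,0)S 2/2
(6,1)S 2/3
(6,2)N 0/2
(6,3)S 1/2
Sum over 22 particles: 1/1 + 1/2 + 0/2 + 0/2 + 0/2 + 1/2 + 0/3 + 0/2 + 0/2 + 3/3 + 1/3 + 2/3 + 1/4 + 2/2 + 1/2 + 3/3 + 2/3 + 1/2 + 2/2 + 2/3 + 0/2 + 1/2 = 121/12; mean = 121/12 ÷ 22 = 11/24 = 0.458333… → 0.458.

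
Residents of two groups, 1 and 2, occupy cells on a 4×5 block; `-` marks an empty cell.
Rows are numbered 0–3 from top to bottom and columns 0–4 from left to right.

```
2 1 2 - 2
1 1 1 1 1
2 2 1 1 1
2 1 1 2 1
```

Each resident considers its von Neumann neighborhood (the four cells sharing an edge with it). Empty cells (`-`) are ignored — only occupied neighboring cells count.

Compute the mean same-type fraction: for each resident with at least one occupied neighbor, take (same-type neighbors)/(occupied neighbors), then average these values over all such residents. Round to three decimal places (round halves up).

(0,0)2 0/2
(0,1)1 1/3
(0,2)2 0/2
(0,4)2 0/1
(1,0)1 1/3
(1,1)1 3/4
(1,2)1 3/4
(1,3)1 3/3
(1,4)1 2/3
(2,0)2 2/3
(2,1)2 1/4
(2,2)1 3/4
(2,3)1 3/4
(2,4)1 3/3
(3,0)2 1/2
(3,1)1 1/3
(3,2)1 2/3
(3,3)2 0/3
(3,4)1 1/2
Sum over 19 residents: 0/2 + 1/3 + 0/2 + 0/1 + 1/3 + 3/4 + 3/4 + 3/3 + 2/3 + 2/3 + 1/4 + 3/4 + 3/4 + 3/3 + 1/2 + 1/3 + 2/3 + 0/3 + 1/2 = 37/4; mean = 37/4 ÷ 19 = 37/76 = 0.486842… → 0.487.

0.487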